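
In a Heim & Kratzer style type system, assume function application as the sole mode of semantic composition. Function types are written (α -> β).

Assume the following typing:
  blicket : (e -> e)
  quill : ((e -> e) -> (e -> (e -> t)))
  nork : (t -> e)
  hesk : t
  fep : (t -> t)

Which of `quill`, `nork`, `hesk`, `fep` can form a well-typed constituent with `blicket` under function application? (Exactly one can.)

quill — combines: quill : ((e -> e) -> (e -> (e -> t))) takes blicket : (e -> e) as argument, giving (e -> (e -> t)).
nork : (t -> e) — does not combine with blicket.
hesk : t — does not combine with blicket.
fep : (t -> t) — does not combine with blicket.

quill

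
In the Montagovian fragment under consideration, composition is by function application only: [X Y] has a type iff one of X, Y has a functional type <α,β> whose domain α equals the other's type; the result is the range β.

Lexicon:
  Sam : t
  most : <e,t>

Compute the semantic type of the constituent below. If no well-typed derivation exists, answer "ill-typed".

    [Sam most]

ill-typed

[Sam most]: t and <e,t> cannot combine by function application — type clash.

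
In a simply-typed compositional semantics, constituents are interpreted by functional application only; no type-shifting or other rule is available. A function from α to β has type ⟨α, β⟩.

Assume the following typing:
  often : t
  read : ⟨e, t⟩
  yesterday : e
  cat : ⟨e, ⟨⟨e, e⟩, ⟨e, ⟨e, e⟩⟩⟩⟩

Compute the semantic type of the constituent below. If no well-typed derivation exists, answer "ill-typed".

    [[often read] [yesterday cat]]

At [often read]: neither t nor ⟨e, t⟩ can take the other as argument; the node is ill-typed.

ill-typed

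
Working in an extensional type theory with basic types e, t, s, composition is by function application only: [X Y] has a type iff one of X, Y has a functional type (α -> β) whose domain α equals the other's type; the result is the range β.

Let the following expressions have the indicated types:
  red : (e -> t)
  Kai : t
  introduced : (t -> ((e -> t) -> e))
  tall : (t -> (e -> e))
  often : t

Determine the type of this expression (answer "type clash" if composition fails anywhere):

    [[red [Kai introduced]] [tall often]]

e

[Kai introduced] — introduced of type (t -> ((e -> t) -> e)) combines with Kai of type t: type ((e -> t) -> e).
[red [Kai introduced]] — [Kai introduced] of type ((e -> t) -> e) combines with red of type (e -> t): type e.
[tall often] — tall of type (t -> (e -> e)) combines with often of type t: type (e -> e).
[[red [Kai introduced]] [tall often]] — [tall often] of type (e -> e) combines with [red [Kai introduced]] of type e: type e.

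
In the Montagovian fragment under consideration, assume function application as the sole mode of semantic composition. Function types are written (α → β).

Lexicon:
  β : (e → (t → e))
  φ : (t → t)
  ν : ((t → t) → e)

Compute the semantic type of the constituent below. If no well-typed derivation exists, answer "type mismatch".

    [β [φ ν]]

[φ ν]: functor ν : ((t → t) → e), argument φ : (t → t); result e.
[β [φ ν]]: functor β : (e → (t → e)), argument [φ ν] : e; result (t → e).

(t → e)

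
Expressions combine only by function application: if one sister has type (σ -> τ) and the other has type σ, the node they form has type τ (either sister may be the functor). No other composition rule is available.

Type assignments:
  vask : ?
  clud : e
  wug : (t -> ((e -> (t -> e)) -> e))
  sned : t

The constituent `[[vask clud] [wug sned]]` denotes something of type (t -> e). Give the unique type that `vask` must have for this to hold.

For [[vask clud] [wug sned]] to have type (t -> e) with [wug sned] of type ((e -> (t -> e)) -> e), [vask clud] must be the function: [vask clud] : (((e -> (t -> e)) -> e) -> (t -> e)).
For [vask clud] to have type (((e -> (t -> e)) -> e) -> (t -> e)) with clud of type e, vask must be the function: vask : (e -> (((e -> (t -> e)) -> e) -> (t -> e))).

(e -> (((e -> (t -> e)) -> e) -> (t -> e)))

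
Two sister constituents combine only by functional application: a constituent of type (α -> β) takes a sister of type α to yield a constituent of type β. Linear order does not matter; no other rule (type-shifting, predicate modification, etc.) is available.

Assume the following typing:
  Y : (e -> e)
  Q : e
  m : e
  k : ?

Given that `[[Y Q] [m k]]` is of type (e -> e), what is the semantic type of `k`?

At [[Y Q] [m k]] (required: (e -> e)): [Y Q] is e, which is not a function with range (e -> e); hence [m k] is the functor — type (e -> (e -> e)).
At [m k] (required: (e -> (e -> e))): m is e, which is not a function with range (e -> (e -> e)); hence k is the functor — type (e -> (e -> (e -> e))).

(e -> (e -> (e -> e)))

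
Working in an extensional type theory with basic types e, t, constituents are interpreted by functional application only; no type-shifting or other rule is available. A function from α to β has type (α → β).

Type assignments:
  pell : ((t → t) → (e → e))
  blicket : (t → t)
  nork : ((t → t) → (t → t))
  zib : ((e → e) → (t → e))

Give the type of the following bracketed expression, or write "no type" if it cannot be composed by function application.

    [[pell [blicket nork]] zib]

(t → e)

[blicket nork]: functor nork : ((t → t) → (t → t)), argument blicket : (t → t); result (t → t).
[pell [blicket nork]]: functor pell : ((t → t) → (e → e)), argument [blicket nork] : (t → t); result (e → e).
[[pell [blicket nork]] zib]: functor zib : ((e → e) → (t → e)), argument [pell [blicket nork]] : (e → e); result (t → e).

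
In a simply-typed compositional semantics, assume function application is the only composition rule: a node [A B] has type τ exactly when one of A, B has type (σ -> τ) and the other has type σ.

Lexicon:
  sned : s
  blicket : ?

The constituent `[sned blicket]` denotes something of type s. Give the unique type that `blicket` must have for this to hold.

[sned blicket] is required to be s. sned : s cannot yield s as functor, so blicket : (s -> s).

(s -> s)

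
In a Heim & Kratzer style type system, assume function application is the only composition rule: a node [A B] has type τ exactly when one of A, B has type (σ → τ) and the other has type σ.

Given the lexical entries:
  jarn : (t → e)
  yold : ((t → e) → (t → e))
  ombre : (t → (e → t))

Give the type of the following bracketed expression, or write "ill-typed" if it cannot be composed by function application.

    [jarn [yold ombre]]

ill-typed

[yold ombre]: ((t → e) → (t → e)) with (t → (e → t)) — neither is a function whose domain matches the other; composition fails here.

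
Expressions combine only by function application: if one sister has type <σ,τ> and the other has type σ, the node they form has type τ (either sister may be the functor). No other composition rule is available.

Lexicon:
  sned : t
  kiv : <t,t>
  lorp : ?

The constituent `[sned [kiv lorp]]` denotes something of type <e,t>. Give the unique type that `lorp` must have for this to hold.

[sned [kiv lorp]] is required to be <e,t>. sned : t cannot yield <e,t> as functor, so [kiv lorp] : <t,<e,t>>.
[kiv lorp] is required to be <t,<e,t>>. kiv : <t,t> cannot yield <t,<e,t>> as functor, so lorp : <<t,t>,<t,<e,t>>>.

<<t,t>,<t,<e,t>>>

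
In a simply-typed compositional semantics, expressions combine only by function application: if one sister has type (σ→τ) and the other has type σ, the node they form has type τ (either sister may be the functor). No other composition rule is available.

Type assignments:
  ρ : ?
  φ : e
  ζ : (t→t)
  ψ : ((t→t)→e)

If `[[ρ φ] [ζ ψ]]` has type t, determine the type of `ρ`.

(e→(e→t))

For [[ρ φ] [ζ ψ]] to have type t with [ζ ψ] of type e, [ρ φ] must be the function: [ρ φ] : (e→t).
For [ρ φ] to have type (e→t) with φ of type e, ρ must be the function: ρ : (e→(e→t)).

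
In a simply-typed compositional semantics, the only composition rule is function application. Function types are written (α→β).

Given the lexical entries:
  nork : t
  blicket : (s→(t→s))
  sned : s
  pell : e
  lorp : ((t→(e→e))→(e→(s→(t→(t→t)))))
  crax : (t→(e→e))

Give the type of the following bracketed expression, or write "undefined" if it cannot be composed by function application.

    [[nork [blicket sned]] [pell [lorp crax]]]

At [blicket sned], blicket : (s→(t→s)) takes sned : s, giving (t→s).
At [nork [blicket sned]], [blicket sned] : (t→s) takes nork : t, giving s.
At [lorp crax], lorp : ((t→(e→e))→(e→(s→(t→(t→t))))) takes crax : (t→(e→e)), giving (e→(s→(t→(t→t)))).
At [pell [lorp crax]], [lorp crax] : (e→(s→(t→(t→t)))) takes pell : e, giving (s→(t→(t→t))).
At [[nork [blicket sned]] [pell [lorp crax]]], [pell [lorp crax]] : (s→(t→(t→t))) takes [nork [blicket sned]] : s, giving (t→(t→t)).

(t→(t→t))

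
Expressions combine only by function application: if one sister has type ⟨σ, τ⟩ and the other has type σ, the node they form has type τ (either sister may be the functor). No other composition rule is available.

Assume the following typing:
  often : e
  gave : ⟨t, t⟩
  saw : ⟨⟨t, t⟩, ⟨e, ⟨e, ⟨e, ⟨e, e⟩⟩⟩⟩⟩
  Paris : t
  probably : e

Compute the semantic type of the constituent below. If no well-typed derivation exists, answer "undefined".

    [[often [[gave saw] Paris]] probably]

At [gave saw], saw : ⟨⟨t, t⟩, ⟨e, ⟨e, ⟨e, ⟨e, e⟩⟩⟩⟩⟩ takes gave : ⟨t, t⟩, giving ⟨e, ⟨e, ⟨e, ⟨e, e⟩⟩⟩⟩.
At [[gave saw] Paris]: neither ⟨e, ⟨e, ⟨e, ⟨e, e⟩⟩⟩⟩ nor t can take the other as argument; the node is ill-typed.

undefined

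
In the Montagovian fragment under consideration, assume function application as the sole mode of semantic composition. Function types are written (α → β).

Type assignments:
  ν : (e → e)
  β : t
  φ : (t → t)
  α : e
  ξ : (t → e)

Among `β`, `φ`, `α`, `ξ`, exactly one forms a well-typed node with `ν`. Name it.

α

β : t — no; ν wants e, and β wants nothing (atomic).
φ : (t → t) — no; ν wants e, and φ wants t.
α — combines: ν : (e → e) takes α : e as argument, giving e.
ξ : (t → e) — no; ν wants e, and ξ wants t.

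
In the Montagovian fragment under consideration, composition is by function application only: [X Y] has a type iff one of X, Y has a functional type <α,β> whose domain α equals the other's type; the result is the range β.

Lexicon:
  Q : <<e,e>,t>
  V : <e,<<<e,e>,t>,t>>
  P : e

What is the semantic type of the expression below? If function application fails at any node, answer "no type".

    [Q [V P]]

t

[V P]: V is <e,<<<e,e>,t>,t>>, P is e; result <<<e,e>,t>,t>.
[Q [V P]]: [V P] is <<<e,e>,t>,t>, Q is <<e,e>,t>; result t.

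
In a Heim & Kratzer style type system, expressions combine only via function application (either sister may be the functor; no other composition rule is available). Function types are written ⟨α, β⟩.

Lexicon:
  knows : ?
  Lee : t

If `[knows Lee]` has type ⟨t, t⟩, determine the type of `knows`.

[knows Lee] must have type ⟨t, t⟩. The sister Lee has type t; that is not a function onto ⟨t, t⟩, so knows must be the functor, of type ⟨t, ⟨t, t⟩⟩.

⟨t, ⟨t, t⟩⟩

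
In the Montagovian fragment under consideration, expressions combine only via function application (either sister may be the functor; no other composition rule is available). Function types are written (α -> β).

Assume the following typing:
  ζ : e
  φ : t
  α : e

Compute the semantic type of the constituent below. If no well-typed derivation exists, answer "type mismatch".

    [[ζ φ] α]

type mismatch

At [ζ φ]: neither e nor t can take the other as argument; the node is ill-typed.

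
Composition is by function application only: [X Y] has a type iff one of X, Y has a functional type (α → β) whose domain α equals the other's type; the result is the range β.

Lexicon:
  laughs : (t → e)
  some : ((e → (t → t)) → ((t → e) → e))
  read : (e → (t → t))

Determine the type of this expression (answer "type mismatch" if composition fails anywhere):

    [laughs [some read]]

e

[some read] — some of type ((e → (t → t)) → ((t → e) → e)) combines with read of type (e → (t → t)): type ((t → e) → e).
[laughs [some read]] — [some read] of type ((t → e) → e) combines with laughs of type (t → e): type e.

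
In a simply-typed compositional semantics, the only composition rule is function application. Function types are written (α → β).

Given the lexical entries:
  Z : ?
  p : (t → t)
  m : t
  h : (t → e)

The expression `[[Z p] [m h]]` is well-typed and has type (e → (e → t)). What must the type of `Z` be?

((t → t) → (e → (e → (e → t))))

[[Z p] [m h]] must have type (e → (e → t)). The sister [m h] has type e; that is not a function onto (e → (e → t)), so [Z p] must be the functor, of type (e → (e → (e → t))).
[Z p] must have type (e → (e → (e → t))). The sister p has type (t → t); that is not a function onto (e → (e → (e → t))), so Z must be the functor, of type ((t → t) → (e → (e → (e → t)))).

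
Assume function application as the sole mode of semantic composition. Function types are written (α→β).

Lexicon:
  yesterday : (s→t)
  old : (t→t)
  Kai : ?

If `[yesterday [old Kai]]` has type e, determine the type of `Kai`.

For [yesterday [old Kai]] to have type e with yesterday of type (s→t), [old Kai] must be the function: [old Kai] : ((s→t)→e).
For [old Kai] to have type ((s→t)→e) with old of type (t→t), Kai must be the function: Kai : ((t→t)→((s→t)→e)).

((t→t)→((s→t)→e))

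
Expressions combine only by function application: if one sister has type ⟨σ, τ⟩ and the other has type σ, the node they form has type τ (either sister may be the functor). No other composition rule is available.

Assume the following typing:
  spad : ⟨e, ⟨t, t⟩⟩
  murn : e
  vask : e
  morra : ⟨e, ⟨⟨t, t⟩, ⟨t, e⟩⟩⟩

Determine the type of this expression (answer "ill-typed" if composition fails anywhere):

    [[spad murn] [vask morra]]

[spad murn]: spad is ⟨e, ⟨t, t⟩⟩, murn is e; result ⟨t, t⟩.
[vask morra]: morra is ⟨e, ⟨⟨t, t⟩, ⟨t, e⟩⟩⟩, vask is e; result ⟨⟨t, t⟩, ⟨t, e⟩⟩.
[[spad murn] [vask morra]]: [vask morra] is ⟨⟨t, t⟩, ⟨t, e⟩⟩, [spad murn] is ⟨t, t⟩; result ⟨t, e⟩.

⟨t, e⟩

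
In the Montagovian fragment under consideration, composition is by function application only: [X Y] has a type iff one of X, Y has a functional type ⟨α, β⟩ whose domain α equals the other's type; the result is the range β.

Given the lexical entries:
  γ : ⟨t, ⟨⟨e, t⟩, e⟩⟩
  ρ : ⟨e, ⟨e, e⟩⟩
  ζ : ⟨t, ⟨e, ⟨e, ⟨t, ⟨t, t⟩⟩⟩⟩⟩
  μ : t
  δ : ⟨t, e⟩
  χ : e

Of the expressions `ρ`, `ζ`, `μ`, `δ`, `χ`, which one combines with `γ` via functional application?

ρ : ⟨e, ⟨e, e⟩⟩ — γ needs t; ρ needs e; neither fits.
ζ : ⟨t, ⟨e, ⟨e, ⟨t, ⟨t, t⟩⟩⟩⟩⟩ — γ needs t; ζ needs t; neither fits.
μ — combines: γ : ⟨t, ⟨⟨e, t⟩, e⟩⟩ takes μ : t as argument, giving ⟨⟨e, t⟩, e⟩.
δ : ⟨t, e⟩ — γ needs t; δ needs t; neither fits.
χ : e — γ needs t; χ needs nothing (atomic); neither fits.

μ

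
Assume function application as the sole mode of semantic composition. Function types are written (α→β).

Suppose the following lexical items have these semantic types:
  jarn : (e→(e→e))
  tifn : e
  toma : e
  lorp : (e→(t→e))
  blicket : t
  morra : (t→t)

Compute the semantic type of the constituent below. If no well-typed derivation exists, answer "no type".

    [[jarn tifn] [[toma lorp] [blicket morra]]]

e

[jarn tifn]: functor jarn : (e→(e→e)), argument tifn : e; result (e→e).
[toma lorp]: functor lorp : (e→(t→e)), argument toma : e; result (t→e).
[blicket morra]: functor morra : (t→t), argument blicket : t; result t.
[[toma lorp] [blicket morra]]: functor [toma lorp] : (t→e), argument [blicket morra] : t; result e.
[[jarn tifn] [[toma lorp] [blicket morra]]]: functor [jarn tifn] : (e→e), argument [[toma lorp] [blicket morra]] : e; result e.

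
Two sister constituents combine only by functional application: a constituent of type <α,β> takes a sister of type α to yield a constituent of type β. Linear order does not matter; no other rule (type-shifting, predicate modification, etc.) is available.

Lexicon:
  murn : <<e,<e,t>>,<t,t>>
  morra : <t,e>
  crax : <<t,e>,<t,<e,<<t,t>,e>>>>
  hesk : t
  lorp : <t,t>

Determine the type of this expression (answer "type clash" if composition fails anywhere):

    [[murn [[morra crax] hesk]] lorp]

[morra crax] — crax of type <<t,e>,<t,<e,<<t,t>,e>>>> combines with morra of type <t,e>: type <t,<e,<<t,t>,e>>>.
[[morra crax] hesk] — [morra crax] of type <t,<e,<<t,t>,e>>> combines with hesk of type t: type <e,<<t,t>,e>>.
[murn [[morra crax] hesk]]: <<e,<e,t>>,<t,t>> with <e,<<t,t>,e>> — neither is a function whose domain matches the other; composition fails here.

type clash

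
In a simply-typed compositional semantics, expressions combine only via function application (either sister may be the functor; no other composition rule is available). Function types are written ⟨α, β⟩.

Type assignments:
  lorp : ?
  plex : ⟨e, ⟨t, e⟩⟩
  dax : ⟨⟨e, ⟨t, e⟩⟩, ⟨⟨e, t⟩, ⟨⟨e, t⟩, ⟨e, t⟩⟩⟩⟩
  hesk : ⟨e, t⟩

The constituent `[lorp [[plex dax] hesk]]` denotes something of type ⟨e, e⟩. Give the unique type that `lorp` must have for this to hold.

[lorp [[plex dax] hesk]] is required to be ⟨e, e⟩. [[plex dax] hesk] : ⟨⟨e, t⟩, ⟨e, t⟩⟩ cannot yield ⟨e, e⟩ as functor, so lorp : ⟨⟨⟨e, t⟩, ⟨e, t⟩⟩, ⟨e, e⟩⟩.

⟨⟨⟨e, t⟩, ⟨e, t⟩⟩, ⟨e, e⟩⟩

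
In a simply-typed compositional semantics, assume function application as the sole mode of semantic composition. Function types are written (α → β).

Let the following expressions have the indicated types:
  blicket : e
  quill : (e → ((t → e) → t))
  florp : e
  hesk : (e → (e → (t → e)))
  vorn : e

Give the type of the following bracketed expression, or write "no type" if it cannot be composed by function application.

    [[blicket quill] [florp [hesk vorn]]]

At [blicket quill], quill : (e → ((t → e) → t)) takes blicket : e, giving ((t → e) → t).
At [hesk vorn], hesk : (e → (e → (t → e))) takes vorn : e, giving (e → (t → e)).
At [florp [hesk vorn]], [hesk vorn] : (e → (t → e)) takes florp : e, giving (t → e).
At [[blicket quill] [florp [hesk vorn]]], [blicket quill] : ((t → e) → t) takes [florp [hesk vorn]] : (t → e), giving t.

t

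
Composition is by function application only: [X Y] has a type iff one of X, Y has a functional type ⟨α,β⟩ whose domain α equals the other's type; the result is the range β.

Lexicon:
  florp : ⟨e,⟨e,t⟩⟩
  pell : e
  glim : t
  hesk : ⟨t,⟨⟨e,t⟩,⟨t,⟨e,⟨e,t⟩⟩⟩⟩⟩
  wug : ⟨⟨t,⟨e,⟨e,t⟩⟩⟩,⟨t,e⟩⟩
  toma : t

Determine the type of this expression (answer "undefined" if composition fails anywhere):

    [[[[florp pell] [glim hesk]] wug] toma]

At [florp pell], florp : ⟨e,⟨e,t⟩⟩ takes pell : e, giving ⟨e,t⟩.
At [glim hesk], hesk : ⟨t,⟨⟨e,t⟩,⟨t,⟨e,⟨e,t⟩⟩⟩⟩⟩ takes glim : t, giving ⟨⟨e,t⟩,⟨t,⟨e,⟨e,t⟩⟩⟩⟩.
At [[florp pell] [glim hesk]], [glim hesk] : ⟨⟨e,t⟩,⟨t,⟨e,⟨e,t⟩⟩⟩⟩ takes [florp pell] : ⟨e,t⟩, giving ⟨t,⟨e,⟨e,t⟩⟩⟩.
At [[[florp pell] [glim hesk]] wug], wug : ⟨⟨t,⟨e,⟨e,t⟩⟩⟩,⟨t,e⟩⟩ takes [[florp pell] [glim hesk]] : ⟨t,⟨e,⟨e,t⟩⟩⟩, giving ⟨t,e⟩.
At [[[[florp pell] [glim hesk]] wug] toma], [[[florp pell] [glim hesk]] wug] : ⟨t,e⟩ takes toma : t, giving e.

e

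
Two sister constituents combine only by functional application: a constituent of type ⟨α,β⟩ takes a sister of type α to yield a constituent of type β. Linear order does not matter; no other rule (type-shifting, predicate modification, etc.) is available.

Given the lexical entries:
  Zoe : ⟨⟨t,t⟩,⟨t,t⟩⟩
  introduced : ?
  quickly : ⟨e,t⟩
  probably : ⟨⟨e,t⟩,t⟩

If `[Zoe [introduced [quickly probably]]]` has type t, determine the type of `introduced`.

⟨t,⟨⟨⟨t,t⟩,⟨t,t⟩⟩,t⟩⟩

At [Zoe [introduced [quickly probably]]] (required: t): Zoe is ⟨⟨t,t⟩,⟨t,t⟩⟩, which is not a function with range t; hence [introduced [quickly probably]] is the functor — type ⟨⟨⟨t,t⟩,⟨t,t⟩⟩,t⟩.
At [introduced [quickly probably]] (required: ⟨⟨⟨t,t⟩,⟨t,t⟩⟩,t⟩): [quickly probably] is t, which is not a function with range ⟨⟨⟨t,t⟩,⟨t,t⟩⟩,t⟩; hence introduced is the functor — type ⟨t,⟨⟨⟨t,t⟩,⟨t,t⟩⟩,t⟩⟩.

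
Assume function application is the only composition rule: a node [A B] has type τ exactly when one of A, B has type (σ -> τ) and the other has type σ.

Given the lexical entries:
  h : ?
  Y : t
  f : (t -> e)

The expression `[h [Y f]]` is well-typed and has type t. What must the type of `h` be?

(e -> t)

[h [Y f]] must have type t. The sister [Y f] has type e; that is not a function onto t, so h must be the functor, of type (e -> t).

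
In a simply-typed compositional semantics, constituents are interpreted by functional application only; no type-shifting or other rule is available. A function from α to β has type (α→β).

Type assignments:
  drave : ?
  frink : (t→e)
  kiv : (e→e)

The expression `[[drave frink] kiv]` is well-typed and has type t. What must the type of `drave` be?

For [[drave frink] kiv] to have type t with kiv of type (e→e), [drave frink] must be the function: [drave frink] : ((e→e)→t).
For [drave frink] to have type ((e→e)→t) with frink of type (t→e), drave must be the function: drave : ((t→e)→((e→e)→t)).

((t→e)→((e→e)→t))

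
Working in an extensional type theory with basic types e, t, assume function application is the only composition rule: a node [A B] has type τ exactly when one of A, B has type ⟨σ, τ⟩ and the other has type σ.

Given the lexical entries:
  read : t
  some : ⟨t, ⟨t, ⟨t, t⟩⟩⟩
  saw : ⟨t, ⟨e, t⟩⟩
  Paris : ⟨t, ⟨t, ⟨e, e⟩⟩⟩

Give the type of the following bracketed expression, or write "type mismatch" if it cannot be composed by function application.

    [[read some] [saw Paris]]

type mismatch

[read some]: some is ⟨t, ⟨t, ⟨t, t⟩⟩⟩, read is t; result ⟨t, ⟨t, t⟩⟩.
[saw Paris]: ⟨t, ⟨e, t⟩⟩ and ⟨t, ⟨t, ⟨e, e⟩⟩⟩ cannot combine by function application — type clash.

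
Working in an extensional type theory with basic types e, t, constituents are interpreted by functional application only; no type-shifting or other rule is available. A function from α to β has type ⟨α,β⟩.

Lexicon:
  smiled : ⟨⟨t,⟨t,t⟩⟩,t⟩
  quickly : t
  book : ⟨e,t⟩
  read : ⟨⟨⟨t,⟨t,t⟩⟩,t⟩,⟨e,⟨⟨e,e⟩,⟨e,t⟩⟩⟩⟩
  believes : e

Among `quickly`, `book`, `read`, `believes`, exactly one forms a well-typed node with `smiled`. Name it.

read

quickly : t — smiled needs ⟨t,⟨t,t⟩⟩; quickly needs nothing (atomic); neither fits.
book : ⟨e,t⟩ — smiled needs ⟨t,⟨t,t⟩⟩; book needs e; neither fits.
read — combines: read : ⟨⟨⟨t,⟨t,t⟩⟩,t⟩,⟨e,⟨⟨e,e⟩,⟨e,t⟩⟩⟩⟩ takes smiled : ⟨⟨t,⟨t,t⟩⟩,t⟩ as argument, giving ⟨e,⟨⟨e,e⟩,⟨e,t⟩⟩⟩.
believes : e — smiled needs ⟨t,⟨t,t⟩⟩; believes needs nothing (atomic); neither fits.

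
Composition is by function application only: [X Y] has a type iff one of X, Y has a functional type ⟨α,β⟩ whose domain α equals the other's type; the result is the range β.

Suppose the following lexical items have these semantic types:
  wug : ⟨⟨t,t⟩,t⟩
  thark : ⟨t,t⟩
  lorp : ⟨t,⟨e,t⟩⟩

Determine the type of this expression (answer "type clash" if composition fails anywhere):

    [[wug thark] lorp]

[wug thark]: ⟨⟨t,t⟩,t⟩ applied to ⟨t,t⟩ yields t.
[[wug thark] lorp]: ⟨t,⟨e,t⟩⟩ applied to t yields ⟨e,t⟩.

⟨e,t⟩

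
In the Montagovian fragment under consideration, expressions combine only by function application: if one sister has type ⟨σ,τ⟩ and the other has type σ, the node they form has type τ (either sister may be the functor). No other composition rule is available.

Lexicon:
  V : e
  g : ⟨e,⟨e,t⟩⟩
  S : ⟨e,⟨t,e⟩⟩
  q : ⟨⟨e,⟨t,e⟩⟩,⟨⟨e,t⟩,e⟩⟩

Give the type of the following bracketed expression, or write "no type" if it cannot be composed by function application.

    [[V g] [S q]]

[V g]: functor g : ⟨e,⟨e,t⟩⟩, argument V : e; result ⟨e,t⟩.
[S q]: functor q : ⟨⟨e,⟨t,e⟩⟩,⟨⟨e,t⟩,e⟩⟩, argument S : ⟨e,⟨t,e⟩⟩; result ⟨⟨e,t⟩,e⟩.
[[V g] [S q]]: functor [S q] : ⟨⟨e,t⟩,e⟩, argument [V g] : ⟨e,t⟩; result e.

e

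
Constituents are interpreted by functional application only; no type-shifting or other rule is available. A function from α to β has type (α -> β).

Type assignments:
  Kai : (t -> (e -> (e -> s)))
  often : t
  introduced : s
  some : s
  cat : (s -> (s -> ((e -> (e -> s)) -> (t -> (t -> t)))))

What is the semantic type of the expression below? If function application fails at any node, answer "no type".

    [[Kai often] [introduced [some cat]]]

[Kai often]: (t -> (e -> (e -> s))) applied to t yields (e -> (e -> s)).
[some cat]: (s -> (s -> ((e -> (e -> s)) -> (t -> (t -> t))))) applied to s yields (s -> ((e -> (e -> s)) -> (t -> (t -> t)))).
[introduced [some cat]]: (s -> ((e -> (e -> s)) -> (t -> (t -> t)))) applied to s yields ((e -> (e -> s)) -> (t -> (t -> t))).
[[Kai often] [introduced [some cat]]]: ((e -> (e -> s)) -> (t -> (t -> t))) applied to (e -> (e -> s)) yields (t -> (t -> t)).

(t -> (t -> t))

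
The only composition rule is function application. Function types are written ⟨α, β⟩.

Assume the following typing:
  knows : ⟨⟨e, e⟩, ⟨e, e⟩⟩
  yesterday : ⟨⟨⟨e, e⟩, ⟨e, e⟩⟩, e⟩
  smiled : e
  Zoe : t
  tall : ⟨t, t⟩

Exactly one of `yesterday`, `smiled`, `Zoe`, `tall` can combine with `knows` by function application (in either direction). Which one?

yesterday

yesterday — combines: yesterday : ⟨⟨⟨e, e⟩, ⟨e, e⟩⟩, e⟩ takes knows : ⟨⟨e, e⟩, ⟨e, e⟩⟩ as argument, giving e.
smiled : e — does not combine with knows.
Zoe : t — does not combine with knows.
tall : ⟨t, t⟩ — does not combine with knows.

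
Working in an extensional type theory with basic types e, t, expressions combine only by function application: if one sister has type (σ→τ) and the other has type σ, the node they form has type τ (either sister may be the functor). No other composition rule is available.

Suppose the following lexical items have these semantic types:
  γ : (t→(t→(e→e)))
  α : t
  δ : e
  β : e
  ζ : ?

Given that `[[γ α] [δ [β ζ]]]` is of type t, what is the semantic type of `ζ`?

(e→(e→((t→(e→e))→t)))

[[γ α] [δ [β ζ]]] must have type t. The sister [γ α] has type (t→(e→e)); that is not a function onto t, so [δ [β ζ]] must be the functor, of type ((t→(e→e))→t).
[δ [β ζ]] must have type ((t→(e→e))→t). The sister δ has type e; that is not a function onto ((t→(e→e))→t), so [β ζ] must be the functor, of type (e→((t→(e→e))→t)).
[β ζ] must have type (e→((t→(e→e))→t)). The sister β has type e; that is not a function onto (e→((t→(e→e))→t)), so ζ must be the functor, of type (e→(e→((t→(e→e))→t))).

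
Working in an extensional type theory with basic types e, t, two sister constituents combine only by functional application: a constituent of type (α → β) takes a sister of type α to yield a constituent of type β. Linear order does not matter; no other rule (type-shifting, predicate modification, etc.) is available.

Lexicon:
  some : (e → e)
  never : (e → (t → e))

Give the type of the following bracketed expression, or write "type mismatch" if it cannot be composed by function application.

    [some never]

[some never]: (e → e) and (e → (t → e)) cannot combine by function application — type clash.

type mismatch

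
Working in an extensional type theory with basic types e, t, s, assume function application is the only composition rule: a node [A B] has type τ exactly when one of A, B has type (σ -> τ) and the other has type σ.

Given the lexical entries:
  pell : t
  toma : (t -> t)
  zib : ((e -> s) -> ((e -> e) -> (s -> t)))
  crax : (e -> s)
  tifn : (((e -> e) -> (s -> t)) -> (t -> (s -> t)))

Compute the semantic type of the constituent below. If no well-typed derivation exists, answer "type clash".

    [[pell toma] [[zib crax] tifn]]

(s -> t)

[pell toma]: functor toma : (t -> t), argument pell : t; result t.
[zib crax]: functor zib : ((e -> s) -> ((e -> e) -> (s -> t))), argument crax : (e -> s); result ((e -> e) -> (s -> t)).
[[zib crax] tifn]: functor tifn : (((e -> e) -> (s -> t)) -> (t -> (s -> t))), argument [zib crax] : ((e -> e) -> (s -> t)); result (t -> (s -> t)).
[[pell toma] [[zib crax] tifn]]: functor [[zib crax] tifn] : (t -> (s -> t)), argument [pell toma] : t; result (s -> t).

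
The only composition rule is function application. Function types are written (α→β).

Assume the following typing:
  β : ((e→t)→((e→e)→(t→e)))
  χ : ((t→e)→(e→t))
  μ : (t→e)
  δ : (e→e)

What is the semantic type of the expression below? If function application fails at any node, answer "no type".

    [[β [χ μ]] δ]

(t→e)

[χ μ]: functor χ : ((t→e)→(e→t)), argument μ : (t→e); result (e→t).
[β [χ μ]]: functor β : ((e→t)→((e→e)→(t→e))), argument [χ μ] : (e→t); result ((e→e)→(t→e)).
[[β [χ μ]] δ]: functor [β [χ μ]] : ((e→e)→(t→e)), argument δ : (e→e); result (t→e).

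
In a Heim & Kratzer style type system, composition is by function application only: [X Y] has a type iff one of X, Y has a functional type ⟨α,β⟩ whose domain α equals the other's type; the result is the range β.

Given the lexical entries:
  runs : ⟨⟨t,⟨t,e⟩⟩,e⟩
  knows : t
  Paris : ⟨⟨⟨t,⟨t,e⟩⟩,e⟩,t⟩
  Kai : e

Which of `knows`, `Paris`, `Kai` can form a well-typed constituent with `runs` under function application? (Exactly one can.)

Paris

knows : t — no; runs wants ⟨t,⟨t,e⟩⟩, and knows wants nothing (atomic).
Paris — combines: Paris : ⟨⟨⟨t,⟨t,e⟩⟩,e⟩,t⟩ takes runs : ⟨⟨t,⟨t,e⟩⟩,e⟩ as argument, giving t.
Kai : e — no; runs wants ⟨t,⟨t,e⟩⟩, and Kai wants nothing (atomic).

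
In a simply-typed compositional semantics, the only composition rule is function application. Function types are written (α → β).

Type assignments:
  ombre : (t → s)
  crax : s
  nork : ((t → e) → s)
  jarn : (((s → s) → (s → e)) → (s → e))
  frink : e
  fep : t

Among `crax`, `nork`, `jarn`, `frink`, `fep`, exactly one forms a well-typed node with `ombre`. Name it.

fep

crax : s — neither side's domain matches the other.
nork : ((t → e) → s) — neither side's domain matches the other.
jarn : (((s → s) → (s → e)) → (s → e)) — neither side's domain matches the other.
frink : e — neither side's domain matches the other.
fep — combines: ombre : (t → s) takes fep : t as argument, giving s.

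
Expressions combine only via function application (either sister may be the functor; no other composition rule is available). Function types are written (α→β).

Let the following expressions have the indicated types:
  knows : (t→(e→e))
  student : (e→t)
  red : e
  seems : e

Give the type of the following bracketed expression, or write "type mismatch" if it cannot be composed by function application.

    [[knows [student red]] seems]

e

At [student red], student : (e→t) takes red : e, giving t.
At [knows [student red]], knows : (t→(e→e)) takes [student red] : t, giving (e→e).
At [[knows [student red]] seems], [knows [student red]] : (e→e) takes seems : e, giving e.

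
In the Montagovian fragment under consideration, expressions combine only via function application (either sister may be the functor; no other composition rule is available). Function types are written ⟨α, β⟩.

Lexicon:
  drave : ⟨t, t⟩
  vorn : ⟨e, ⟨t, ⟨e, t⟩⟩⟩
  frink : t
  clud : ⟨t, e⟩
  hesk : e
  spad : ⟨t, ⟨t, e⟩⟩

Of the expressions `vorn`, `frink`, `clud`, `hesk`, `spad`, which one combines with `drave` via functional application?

frink

vorn : ⟨e, ⟨t, ⟨e, t⟩⟩⟩ — drave needs t; vorn needs e; neither fits.
frink — combines: drave : ⟨t, t⟩ takes frink : t as argument, giving t.
clud : ⟨t, e⟩ — drave needs t; clud needs t; neither fits.
hesk : e — drave needs t; hesk needs nothing (atomic); neither fits.
spad : ⟨t, ⟨t, e⟩⟩ — drave needs t; spad needs t; neither fits.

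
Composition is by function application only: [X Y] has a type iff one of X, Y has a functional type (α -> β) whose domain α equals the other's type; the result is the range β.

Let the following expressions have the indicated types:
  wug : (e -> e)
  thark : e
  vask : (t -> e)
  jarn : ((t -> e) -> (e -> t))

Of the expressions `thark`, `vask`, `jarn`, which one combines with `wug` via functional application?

thark

thark — combines: wug : (e -> e) takes thark : e as argument, giving e.
vask : (t -> e) — does not combine with wug.
jarn : ((t -> e) -> (e -> t)) — does not combine with wug.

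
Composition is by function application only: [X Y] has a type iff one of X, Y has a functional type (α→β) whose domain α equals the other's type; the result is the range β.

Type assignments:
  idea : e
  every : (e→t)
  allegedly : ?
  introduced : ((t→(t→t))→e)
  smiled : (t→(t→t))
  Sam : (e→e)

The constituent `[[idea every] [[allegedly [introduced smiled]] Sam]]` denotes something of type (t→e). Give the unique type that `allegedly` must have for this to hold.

[[idea every] [[allegedly [introduced smiled]] Sam]] is required to be (t→e). [idea every] : t cannot yield (t→e) as functor, so [[allegedly [introduced smiled]] Sam] : (t→(t→e)).
[[allegedly [introduced smiled]] Sam] is required to be (t→(t→e)). Sam : (e→e) cannot yield (t→(t→e)) as functor, so [allegedly [introduced smiled]] : ((e→e)→(t→(t→e))).
[allegedly [introduced smiled]] is required to be ((e→e)→(t→(t→e))). [introduced smiled] : e cannot yield ((e→e)→(t→(t→e))) as functor, so allegedly : (e→((e→e)→(t→(t→e)))).

(e→((e→e)→(t→(t→e))))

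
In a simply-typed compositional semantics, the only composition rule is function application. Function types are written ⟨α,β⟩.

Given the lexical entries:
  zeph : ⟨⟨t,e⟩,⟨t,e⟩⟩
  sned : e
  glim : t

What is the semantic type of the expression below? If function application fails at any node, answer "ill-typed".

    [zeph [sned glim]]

[sned glim]: e with t — neither is a function whose domain matches the other; composition fails here.

ill-typed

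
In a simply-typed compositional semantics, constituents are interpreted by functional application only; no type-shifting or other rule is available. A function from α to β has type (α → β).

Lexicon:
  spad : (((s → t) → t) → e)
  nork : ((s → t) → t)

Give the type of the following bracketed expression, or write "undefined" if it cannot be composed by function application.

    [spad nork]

[spad nork]: (((s → t) → t) → e) applied to ((s → t) → t) yields e.

e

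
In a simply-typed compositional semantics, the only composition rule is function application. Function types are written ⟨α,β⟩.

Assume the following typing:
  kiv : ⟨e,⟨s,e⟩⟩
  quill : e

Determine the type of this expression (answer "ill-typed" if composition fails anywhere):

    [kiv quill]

⟨s,e⟩

[kiv quill] — kiv of type ⟨e,⟨s,e⟩⟩ combines with quill of type e: type ⟨s,e⟩.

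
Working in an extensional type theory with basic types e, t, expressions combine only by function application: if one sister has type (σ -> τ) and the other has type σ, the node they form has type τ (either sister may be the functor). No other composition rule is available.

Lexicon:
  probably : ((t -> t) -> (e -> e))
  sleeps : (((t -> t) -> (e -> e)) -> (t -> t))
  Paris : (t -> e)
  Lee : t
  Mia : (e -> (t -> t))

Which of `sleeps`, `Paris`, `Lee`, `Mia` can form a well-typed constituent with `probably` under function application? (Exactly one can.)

sleeps

sleeps — combines: sleeps : (((t -> t) -> (e -> e)) -> (t -> t)) takes probably : ((t -> t) -> (e -> e)) as argument, giving (t -> t).
Paris : (t -> e) — no; probably wants (t -> t), and Paris wants t.
Lee : t — no; probably wants (t -> t), and Lee wants nothing (atomic).
Mia : (e -> (t -> t)) — no; probably wants (t -> t), and Mia wants e.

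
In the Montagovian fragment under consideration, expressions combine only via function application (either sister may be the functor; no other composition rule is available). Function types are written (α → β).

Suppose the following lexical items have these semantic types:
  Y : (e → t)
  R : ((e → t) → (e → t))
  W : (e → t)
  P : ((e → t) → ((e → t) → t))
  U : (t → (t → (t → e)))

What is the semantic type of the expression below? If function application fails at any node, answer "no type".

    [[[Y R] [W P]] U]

(t → (t → e))

[Y R]: ((e → t) → (e → t)) applied to (e → t) yields (e → t).
[W P]: ((e → t) → ((e → t) → t)) applied to (e → t) yields ((e → t) → t).
[[Y R] [W P]]: ((e → t) → t) applied to (e → t) yields t.
[[[Y R] [W P]] U]: (t → (t → (t → e))) applied to t yields (t → (t → e)).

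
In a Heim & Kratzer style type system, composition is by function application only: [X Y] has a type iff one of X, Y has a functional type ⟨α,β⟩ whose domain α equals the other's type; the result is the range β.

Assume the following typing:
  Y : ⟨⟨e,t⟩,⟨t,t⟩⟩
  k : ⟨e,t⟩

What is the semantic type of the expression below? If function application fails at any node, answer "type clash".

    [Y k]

⟨t,t⟩

[Y k]: functor Y : ⟨⟨e,t⟩,⟨t,t⟩⟩, argument k : ⟨e,t⟩; result ⟨t,t⟩.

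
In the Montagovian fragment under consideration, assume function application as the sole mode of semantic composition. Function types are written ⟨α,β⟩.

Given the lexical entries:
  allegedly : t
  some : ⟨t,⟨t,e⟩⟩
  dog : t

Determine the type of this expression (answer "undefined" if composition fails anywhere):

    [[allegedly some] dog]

At [allegedly some], some : ⟨t,⟨t,e⟩⟩ takes allegedly : t, giving ⟨t,e⟩.
At [[allegedly some] dog], [allegedly some] : ⟨t,e⟩ takes dog : t, giving e.

e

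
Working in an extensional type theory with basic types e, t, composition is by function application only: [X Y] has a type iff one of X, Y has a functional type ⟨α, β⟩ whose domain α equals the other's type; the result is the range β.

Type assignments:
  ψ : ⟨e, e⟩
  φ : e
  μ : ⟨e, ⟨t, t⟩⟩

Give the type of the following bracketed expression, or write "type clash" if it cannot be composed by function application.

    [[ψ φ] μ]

⟨t, t⟩

[ψ φ]: ψ is ⟨e, e⟩, φ is e; result e.
[[ψ φ] μ]: μ is ⟨e, ⟨t, t⟩⟩, [ψ φ] is e; result ⟨t, t⟩.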